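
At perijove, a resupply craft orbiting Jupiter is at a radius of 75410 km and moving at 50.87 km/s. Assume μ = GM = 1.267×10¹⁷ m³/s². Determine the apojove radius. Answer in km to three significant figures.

r_p = 7.541×10⁷ m.
Specific energy ε = v²/2 − μ/r = -3.863×10⁸ J/kg, so a = −μ/(2ε) = 1.640×10⁸ m.
The apsides satisfy r_p + r_a = 2a, so the apojove radius is 2a − r_p = 2.526×10⁸ m = 2.5260×10⁵ km.

apojove radius ≈ 2.53×10⁵ km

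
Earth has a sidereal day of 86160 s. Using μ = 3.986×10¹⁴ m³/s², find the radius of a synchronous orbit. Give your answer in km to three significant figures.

r_sync ≈ 42200 km

A synchronous orbit has period T, so by Kepler's third law a = (μT²/4π²)^(1/3).
μT²/4π² = 3.986×10¹⁴ × (8.616×10⁴)² / 39.48 = 7.495×10²² m³.
a = 4.216×10⁷ m = 42163 km.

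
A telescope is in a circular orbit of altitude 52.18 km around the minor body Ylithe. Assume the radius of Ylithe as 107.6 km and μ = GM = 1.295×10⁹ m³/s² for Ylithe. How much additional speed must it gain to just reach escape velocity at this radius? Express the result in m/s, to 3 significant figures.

Δv ≈ 37.3 m/s

r = 107.6 + 52.18 = 159.78 km = 1.5978×10⁵ m.
Circular speed v_c = √(μ/r) = 90.03 m/s.
Escape speed v_esc = √(2μ/r) = √2 × v_c = 127.3 m/s.
Δv = v_esc − v_c = 37.29 m/s.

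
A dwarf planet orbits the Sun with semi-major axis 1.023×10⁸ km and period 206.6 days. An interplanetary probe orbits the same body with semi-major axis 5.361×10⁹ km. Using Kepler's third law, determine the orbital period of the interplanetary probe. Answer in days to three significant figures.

Kepler's third law: T² ∝ a³, so T₂ = T₁ (a₂/a₁)^(3/2).
a₂/a₁ = 52.40, (a₂/a₁)^(3/2) = 379.4.
T₂ = 206.6 × 379.4 = 78380 days.

T₂ ≈ 78400 days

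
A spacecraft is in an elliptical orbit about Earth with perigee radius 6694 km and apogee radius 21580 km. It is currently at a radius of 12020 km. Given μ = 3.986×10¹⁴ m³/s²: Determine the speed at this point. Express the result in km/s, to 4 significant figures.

Semi-major axis a = (r_p + r_a)/2 = 14137 km = 1.414×10⁷ m.
Vis-viva: v² = μ(2/r − 1/a) = 3.986×10¹⁴ × (1.664×10⁻⁷ − 7.074×10⁻⁸) = 3.813×10⁷ m²/s².
v = 6175 m/s = 6.175 km/s.

v ≈ 6.175 km/s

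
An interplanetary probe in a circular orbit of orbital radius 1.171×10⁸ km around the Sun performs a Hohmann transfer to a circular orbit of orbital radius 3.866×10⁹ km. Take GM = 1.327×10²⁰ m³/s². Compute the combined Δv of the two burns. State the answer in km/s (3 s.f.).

r₁ = 1.171×10⁸ km = 1.171×10¹¹ m.
r₂ = 3.866×10⁹ km = 3.866×10¹² m.
Transfer ellipse a_t = (r₁ + r₂)/2 = 1.992×10¹² m.
At r₁: circular v_c1 = √(μ/r₁) = 33660 m/s; transfer-perihelion v_p = √[μ(2/r₁ − 1/a_t)] = 46900 m/s.
Δv₁ = v_p − v_c1 = 13240 m/s.
At r₂: circular v_c2 = √(μ/r₂) = 5859 m/s; transfer-aphelion v_a = √[μ(2/r₂ − 1/a_t)] = 1421 m/s.
Δv₂ = v_c2 − v_a = 4438 m/s.
Total Δv = Δv₁ + Δv₂ = 17680 m/s = 17.68 km/s.

Δv_total ≈ 17.7 km/s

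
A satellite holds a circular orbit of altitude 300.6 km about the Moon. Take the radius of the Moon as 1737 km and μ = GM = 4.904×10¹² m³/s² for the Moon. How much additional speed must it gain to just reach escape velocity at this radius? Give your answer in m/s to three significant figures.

Δv ≈ 643 m/s

r = 1737 + 300.6 = 2037.6 km = 2.0376×10⁶ m.
Circular speed v_c = √(μ/r) = 1551 m/s.
Escape speed v_esc = √(2μ/r) = √2 × v_c = 2194 m/s.
Δv = v_esc − v_c = 642.6 m/s.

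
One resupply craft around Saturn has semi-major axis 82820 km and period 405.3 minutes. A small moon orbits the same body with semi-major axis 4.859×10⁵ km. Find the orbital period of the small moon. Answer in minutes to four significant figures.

Kepler's third law: T² ∝ a³, so T₂ = T₁ (a₂/a₁)^(3/2).
a₂/a₁ = 5.867, (a₂/a₁)^(3/2) = 14.21.
T₂ = 405.3 × 14.21 = 5760 minutes.

T₂ ≈ 5760 minutes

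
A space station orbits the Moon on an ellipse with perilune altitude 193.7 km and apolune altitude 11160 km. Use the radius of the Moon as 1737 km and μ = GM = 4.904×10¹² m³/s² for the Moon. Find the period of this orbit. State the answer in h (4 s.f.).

T ≈ 15.91 h

r_p = 1737 + 193.7 = 1930.7 km = 1.9307×10⁶ m.
r_a = 1737 + 11160 = 12897 km = 1.2897×10⁷ m.
Semi-major axis a = (r_p + r_a)/2 = (1930.7 + 12897)/2 = 7413.9 km = 7.414×10⁶ m.
By Kepler's third law T = 2π√(a³/μ) = 2π × 9.116×10³ = 5.728×10⁴ s.
= 15.91 h.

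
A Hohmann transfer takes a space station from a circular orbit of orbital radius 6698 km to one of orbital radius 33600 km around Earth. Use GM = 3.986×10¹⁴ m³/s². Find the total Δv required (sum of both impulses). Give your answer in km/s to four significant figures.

Δv_total ≈ 3.706 km/s

r₁ = 6698 km = 6.698×10⁶ m.
r₂ = 33600 km = 3.360×10⁷ m.
Transfer ellipse a_t = (r₁ + r₂)/2 = 2.015×10⁷ m.
At r₁: circular v_c1 = √(μ/r₁) = 7714 m/s; transfer-perigee v_p = √[μ(2/r₁ − 1/a_t)] = 9962 m/s.
Δv₁ = v_p − v_c1 = 2248 m/s.
At r₂: circular v_c2 = √(μ/r₂) = 3444 m/s; transfer-apogee v_a = √[μ(2/r₂ − 1/a_t)] = 1986 m/s.
Δv₂ = v_c2 − v_a = 1458 m/s.
Total Δv = Δv₁ + Δv₂ = 3706 m/s = 3.706 km/s.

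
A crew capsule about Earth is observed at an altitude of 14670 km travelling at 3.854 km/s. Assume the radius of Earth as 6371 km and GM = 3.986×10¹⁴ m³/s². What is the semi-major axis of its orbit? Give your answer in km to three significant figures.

r = 6371 + 14670 = 21041 km = 2.104×10⁷ m.
Specific orbital energy ε = v²/2 − μ/r = (3854)²/2 − 3.986×10¹⁴/2.104×10⁷ = -1.152×10⁷ J/kg.
Since ε = −μ/(2a), a = −μ/(2ε) = 1.730×10⁷ m = 17304 km.

a ≈ 17300 km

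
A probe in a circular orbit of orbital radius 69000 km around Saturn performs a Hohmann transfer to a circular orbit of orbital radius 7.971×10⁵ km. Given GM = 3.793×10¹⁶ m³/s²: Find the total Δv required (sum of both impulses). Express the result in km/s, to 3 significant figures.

r₁ = 69000 km = 6.900×10⁷ m.
r₂ = 7.971×10⁵ km = 7.971×10⁸ m.
Transfer ellipse a_t = (r₁ + r₂)/2 = 4.330×10⁸ m.
At r₁: circular v_c1 = √(μ/r₁) = 23450 m/s; transfer-perikrone v_p = √[μ(2/r₁ − 1/a_t)] = 31810 m/s.
Δv₁ = v_p − v_c1 = 8363 m/s.
At r₂: circular v_c2 = √(μ/r₂) = 6898 m/s; transfer-apokrone v_a = √[μ(2/r₂ − 1/a_t)] = 2754 m/s.
Δv₂ = v_c2 − v_a = 4145 m/s.
Total Δv = Δv₁ + Δv₂ = 12510 m/s = 12.51 km/s.

Δv_total ≈ 12.5 km/s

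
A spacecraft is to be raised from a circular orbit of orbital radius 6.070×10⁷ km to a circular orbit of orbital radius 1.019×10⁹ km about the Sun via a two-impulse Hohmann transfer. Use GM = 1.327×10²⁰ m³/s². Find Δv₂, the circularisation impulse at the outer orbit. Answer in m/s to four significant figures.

r₁ = 6.070×10⁷ km = 6.070×10¹⁰ m.
r₂ = 1.019×10⁹ km = 1.019×10¹² m.
Transfer ellipse a_t = (r₁ + r₂)/2 = 5.398×10¹¹ m.
At r₁: circular v_c1 = √(μ/r₁) = 46760 m/s; transfer-perihelion v_p = √[μ(2/r₁ − 1/a_t)] = 64240 m/s.
At r₂: circular v_c2 = √(μ/r₂) = 11410 m/s; transfer-aphelion v_a = √[μ(2/r₂ − 1/a_t)] = 3827 m/s.
Δv₂ = v_c2 − v_a = 7585 m/s.

Δv ≈ 7585 m/s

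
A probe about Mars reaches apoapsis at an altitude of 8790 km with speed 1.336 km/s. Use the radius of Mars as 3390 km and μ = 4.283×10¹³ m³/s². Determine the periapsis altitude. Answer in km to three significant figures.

r_a = 3390 + 8790 = 12180 km = 1.218×10⁷ m.
Specific energy ε = v²/2 − μ/r = -2.624×10⁶ J/kg, so a = −μ/(2ε) = 8.161×10⁶ m.
The apsides satisfy r_p + r_a = 2a, so the periapsis radius is 2a − r_a = 4.143×10⁶ m = 4142.6 km.
Periapsis altitude = 4142.6 − 3390 = 752.58 km.

periapsis altitude ≈ 753 km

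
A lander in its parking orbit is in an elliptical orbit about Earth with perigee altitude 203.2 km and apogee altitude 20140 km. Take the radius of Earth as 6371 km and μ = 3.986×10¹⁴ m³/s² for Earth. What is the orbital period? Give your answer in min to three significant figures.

r_p = 6371 + 203.2 = 6574.2 km = 6.5742×10⁶ m.
r_a = 6371 + 20140 = 26511 km = 2.6511×10⁷ m.
Semi-major axis a = (r_p + r_a)/2 = (6574.2 + 26511)/2 = 16543 km = 1.654×10⁷ m.
By Kepler's third law T = 2π√(a³/μ) = 2π × 3.370×10³ = 2.117×10⁴ s.
= 352.9 min.

T ≈ 353 min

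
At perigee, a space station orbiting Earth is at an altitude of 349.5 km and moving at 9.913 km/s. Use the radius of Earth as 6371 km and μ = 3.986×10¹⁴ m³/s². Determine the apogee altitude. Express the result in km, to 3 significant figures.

apogee altitude ≈ 26100 km

r_p = 6371 + 349.5 = 6720.5 km = 6.720×10⁶ m.
Specific energy ε = v²/2 − μ/r = -1.018×10⁷ J/kg, so a = −μ/(2ε) = 1.958×10⁷ m.
The apsides satisfy r_p + r_a = 2a, so the apogee radius is 2a − r_p = 3.245×10⁷ m = 32445 km.
Apogee altitude = 32445 − 6371 = 26074 km.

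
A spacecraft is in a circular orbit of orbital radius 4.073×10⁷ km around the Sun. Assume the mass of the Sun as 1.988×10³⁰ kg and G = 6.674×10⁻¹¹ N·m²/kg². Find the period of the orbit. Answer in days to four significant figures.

T ≈ 51.90 days

μ = GM = 6.674×10⁻¹¹ × 1.988×10³⁰ = 1.327×10²⁰ m³/s².
r = 4.073×10⁷ km = 4.073×10¹⁰ m.
Kepler's third law: T = 2π√(r³/μ) = 2π√((4.073×10¹⁰)³ / 1.327×10²⁰).
r³/μ = 5.093×10¹¹ s², so T = 2π × 7.136×10⁵ = 4.484×10⁶ s.
Converting: 4.484×10⁶ s ÷ 86400 = 51.90 days.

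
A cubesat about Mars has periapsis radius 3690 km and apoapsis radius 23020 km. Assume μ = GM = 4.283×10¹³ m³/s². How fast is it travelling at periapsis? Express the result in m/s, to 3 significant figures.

v ≈ 4470 m/s

Semi-major axis a = (r_p + r_a)/2 = 13355 km = 1.336×10⁷ m.
Vis-viva: v² = μ(2/r − 1/a) = 4.283×10¹³ × (5.420×10⁻⁷ − 7.488×10⁻⁸) = 2.001×10⁷ m²/s².
v = 4473 m/s.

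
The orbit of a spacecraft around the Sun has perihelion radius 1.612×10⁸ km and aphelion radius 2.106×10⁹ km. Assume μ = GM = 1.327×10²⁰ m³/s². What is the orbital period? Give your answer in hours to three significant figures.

T ≈ 183000 hours

Semi-major axis a = (r_p + r_a)/2 = (1.6120×10⁸ + 2.1060×10⁹)/2 = 1.1336×10⁹ km = 1.134×10¹² m.
By Kepler's third law T = 2π√(a³/μ) = 2π × 1.048×10⁸ = 6.583×10⁸ s.
= 1.829×10⁵ hours.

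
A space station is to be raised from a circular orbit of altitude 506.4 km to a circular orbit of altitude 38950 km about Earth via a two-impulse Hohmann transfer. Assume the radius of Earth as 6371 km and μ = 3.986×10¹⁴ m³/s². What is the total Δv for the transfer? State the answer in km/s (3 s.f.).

r₁ = 6371 + 506.4 = 6877.4 km = 6.8774×10⁶ m.
r₂ = 6371 + 38950 = 45321 km = 4.5321×10⁷ m.
Transfer ellipse a_t = (r₁ + r₂)/2 = 2.610×10⁷ m.
At r₁: circular v_c1 = √(μ/r₁) = 7613 m/s; transfer-perigee v_p = √[μ(2/r₁ − 1/a_t)] = 10030 m/s.
Δv₁ = v_p − v_c1 = 2419 m/s.
At r₂: circular v_c2 = √(μ/r₂) = 2966 m/s; transfer-apogee v_a = √[μ(2/r₂ − 1/a_t)] = 1522 m/s.
Δv₂ = v_c2 − v_a = 1443 m/s.
Total Δv = Δv₁ + Δv₂ = 3862 m/s = 3.862 km/s.

Δv_total ≈ 3.86 km/s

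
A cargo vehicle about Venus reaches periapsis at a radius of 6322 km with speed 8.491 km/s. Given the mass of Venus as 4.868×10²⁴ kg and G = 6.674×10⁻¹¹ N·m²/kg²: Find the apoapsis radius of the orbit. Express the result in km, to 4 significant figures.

apoapsis radius ≈ 14850 km

μ = GM = 6.674×10⁻¹¹ × 4.868×10²⁴ = 3.249×10¹⁴ m³/s².
r_p = 6.322×10⁶ m.
Specific energy ε = v²/2 − μ/r = -1.534×10⁷ J/kg, so a = −μ/(2ε) = 1.059×10⁷ m.
The apsides satisfy r_p + r_a = 2a, so the apoapsis radius is 2a − r_p = 1.485×10⁷ m = 14855 km.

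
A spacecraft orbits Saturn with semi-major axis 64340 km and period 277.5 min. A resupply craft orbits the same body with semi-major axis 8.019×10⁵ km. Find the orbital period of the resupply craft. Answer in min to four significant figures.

T₂ ≈ 12210 min

Kepler's third law: T² ∝ a³, so T₂ = T₁ (a₂/a₁)^(3/2).
a₂/a₁ = 12.46, (a₂/a₁)^(3/2) = 44.00.
T₂ = 277.5 × 44.00 = 12210 min.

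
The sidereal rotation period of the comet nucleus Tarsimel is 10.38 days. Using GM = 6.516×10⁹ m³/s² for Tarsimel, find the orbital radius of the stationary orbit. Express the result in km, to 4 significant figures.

r_sync ≈ 5101 km

T = 10.38 days = 8.968×10⁵ s.
A synchronous orbit has period T, so by Kepler's third law a = (μT²/4π²)^(1/3).
μT²/4π² = 6.516×10⁹ × (8.968×10⁵)² / 39.48 = 1.328×10²⁰ m³.
a = 5.101×10⁶ m = 5101.3 km.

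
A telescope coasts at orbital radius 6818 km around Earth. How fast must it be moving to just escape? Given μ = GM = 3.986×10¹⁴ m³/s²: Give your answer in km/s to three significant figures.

v_esc ≈ 10.8 km/s

r = 6818 km = 6.818×10⁶ m.
Escape speed v_esc = √(2μ/r) = √(2 × 3.986×10¹⁴ / 6.818×10⁶) = √(1.169×10⁸) = 10810 m/s.
= 10.81 km/s.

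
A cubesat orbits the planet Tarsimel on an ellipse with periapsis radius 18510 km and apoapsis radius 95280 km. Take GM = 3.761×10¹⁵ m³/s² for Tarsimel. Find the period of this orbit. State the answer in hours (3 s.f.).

Semi-major axis a = (r_p + r_a)/2 = (18510 + 95280)/2 = 56895 km = 5.690×10⁷ m.
By Kepler's third law T = 2π√(a³/μ) = 2π × 6.998×10³ = 4.397×10⁴ s.
= 12.21 hours.

T ≈ 12.2 hours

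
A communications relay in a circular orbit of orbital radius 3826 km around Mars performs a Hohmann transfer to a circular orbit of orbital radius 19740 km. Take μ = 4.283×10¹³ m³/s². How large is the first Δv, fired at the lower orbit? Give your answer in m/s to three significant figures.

r₁ = 3826 km = 3.826×10⁶ m.
r₂ = 19740 km = 1.974×10⁷ m.
Transfer ellipse a_t = (r₁ + r₂)/2 = 1.178×10⁷ m.
At r₁: circular v_c1 = √(μ/r₁) = 3346 m/s; transfer-periapsis v_p = √[μ(2/r₁ − 1/a_t)] = 4331 m/s.
Δv₁ = v_p − v_c1 = 984.8 m/s.

Δv ≈ 985 m/s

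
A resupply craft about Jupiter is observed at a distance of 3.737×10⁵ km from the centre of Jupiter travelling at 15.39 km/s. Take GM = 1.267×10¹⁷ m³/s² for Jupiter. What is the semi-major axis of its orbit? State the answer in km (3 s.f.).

a ≈ 2.87×10⁵ km

r = 3.737×10⁸ m.
Vis-viva rearranged: 1/a = 2/r − v²/μ = 5.352×10⁻⁹ − 1.869×10⁻⁹ = 3.482×10⁻⁹ m⁻¹.
a = 2.872×10⁸ m = 2.8715×10⁵ km.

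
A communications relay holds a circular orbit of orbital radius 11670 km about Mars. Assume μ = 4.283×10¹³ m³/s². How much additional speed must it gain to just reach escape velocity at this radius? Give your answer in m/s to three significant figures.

Δv ≈ 794 m/s

r = 11670 km = 1.167×10⁷ m.
Circular speed v_c = √(μ/r) = 1916 m/s.
Escape speed v_esc = √(2μ/r) = √2 × v_c = 2709 m/s.
Δv = v_esc − v_c = 793.5 m/s.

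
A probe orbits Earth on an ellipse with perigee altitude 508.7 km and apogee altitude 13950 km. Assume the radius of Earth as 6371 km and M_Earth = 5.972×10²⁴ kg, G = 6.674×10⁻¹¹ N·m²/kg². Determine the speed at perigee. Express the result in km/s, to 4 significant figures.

μ = GM = 6.674×10⁻¹¹ × 5.972×10²⁴ = 3.986×10¹⁴ m³/s².
r_p = 6371 + 508.7 = 6879.7 km = 6.8797×10⁶ m.
r_a = 6371 + 13950 = 20321 km = 2.0321×10⁷ m.
Semi-major axis a = (r_p + r_a)/2 = 13600 km = 1.360×10⁷ m.
Vis-viva: v² = μ(2/r − 1/a) = 3.986×10¹⁴ × (2.907×10⁻⁷ − 7.353×10⁻⁸) = 8.656×10⁷ m²/s².
v = 9304 m/s = 9.304 km/s.

v ≈ 9.304 km/s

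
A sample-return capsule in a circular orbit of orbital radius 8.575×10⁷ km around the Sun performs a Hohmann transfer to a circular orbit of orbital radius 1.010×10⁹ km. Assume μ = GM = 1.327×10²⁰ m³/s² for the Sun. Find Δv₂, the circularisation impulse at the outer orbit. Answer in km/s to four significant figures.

Δv ≈ 6.928 km/s

r₁ = 8.575×10⁷ km = 8.575×10¹⁰ m.
r₂ = 1.010×10⁹ km = 1.010×10¹² m.
Transfer ellipse a_t = (r₁ + r₂)/2 = 5.479×10¹¹ m.
At r₁: circular v_c1 = √(μ/r₁) = 39340 m/s; transfer-perihelion v_p = √[μ(2/r₁ − 1/a_t)] = 53410 m/s.
At r₂: circular v_c2 = √(μ/r₂) = 11460 m/s; transfer-aphelion v_a = √[μ(2/r₂ − 1/a_t)] = 4535 m/s.
Δv₂ = v_c2 − v_a = 6928 m/s.
= 6.928 km/s.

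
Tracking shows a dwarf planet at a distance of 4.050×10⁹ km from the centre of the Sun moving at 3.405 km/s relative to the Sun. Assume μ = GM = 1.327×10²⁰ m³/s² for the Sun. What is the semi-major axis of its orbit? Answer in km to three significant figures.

a ≈ 2.46×10⁹ km

r = 4.050×10¹² m.
Specific orbital energy ε = v²/2 − μ/r = (3405)²/2 − 1.327×10²⁰/4.050×10¹² = -2.697×10⁷ J/kg.
Since ε = −μ/(2a), a = −μ/(2ε) = 2.460×10¹² m = 2.4603×10⁹ km.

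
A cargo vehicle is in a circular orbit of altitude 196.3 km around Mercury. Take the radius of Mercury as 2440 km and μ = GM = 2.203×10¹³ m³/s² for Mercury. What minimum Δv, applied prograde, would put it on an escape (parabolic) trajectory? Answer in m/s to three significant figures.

Δv ≈ 1200 m/s

r = 2440 + 196.3 = 2636.3 km = 2.6363×10⁶ m.
Circular speed v_c = √(μ/r) = 2891 m/s.
Escape speed v_esc = √(2μ/r) = √2 × v_c = 4088 m/s.
Δv = v_esc − v_c = 1197 m/s.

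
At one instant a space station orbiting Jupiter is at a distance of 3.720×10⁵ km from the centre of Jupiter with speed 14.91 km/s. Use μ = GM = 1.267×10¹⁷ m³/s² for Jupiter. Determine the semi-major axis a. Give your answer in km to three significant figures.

r = 3.720×10⁸ m.
Vis-viva rearranged: 1/a = 2/r − v²/μ = 5.376×10⁻⁹ − 1.755×10⁻⁹ = 3.622×10⁻⁹ m⁻¹.
a = 2.761×10⁸ m = 2.7611×10⁵ km.

a ≈ 2.76×10⁵ km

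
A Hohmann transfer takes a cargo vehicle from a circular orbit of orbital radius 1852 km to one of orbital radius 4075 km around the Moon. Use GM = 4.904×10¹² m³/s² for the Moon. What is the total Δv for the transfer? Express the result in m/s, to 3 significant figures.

Δv_total ≈ 511 m/s

r₁ = 1852 km = 1.852×10⁶ m.
r₂ = 4075 km = 4.075×10⁶ m.
Transfer ellipse a_t = (r₁ + r₂)/2 = 2.964×10⁶ m.
At r₁: circular v_c1 = √(μ/r₁) = 1627 m/s; transfer-perilune v_p = √[μ(2/r₁ − 1/a_t)] = 1908 m/s.
Δv₁ = v_p − v_c1 = 280.9 m/s.
At r₂: circular v_c2 = √(μ/r₂) = 1097 m/s; transfer-apolune v_a = √[μ(2/r₂ − 1/a_t)] = 867.2 m/s.
Δv₂ = v_c2 − v_a = 229.8 m/s.
Total Δv = Δv₁ + Δv₂ = 510.7 m/s.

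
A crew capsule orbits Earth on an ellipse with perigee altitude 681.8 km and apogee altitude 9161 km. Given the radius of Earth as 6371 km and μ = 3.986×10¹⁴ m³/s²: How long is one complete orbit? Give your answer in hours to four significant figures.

T ≈ 3.317 hours

r_p = 6371 + 681.8 = 7052.8 km = 7.0528×10⁶ m.
r_a = 6371 + 9161 = 15532 km = 1.5532×10⁷ m.
Semi-major axis a = (r_p + r_a)/2 = (7052.8 + 15532)/2 = 11292 km = 1.129×10⁷ m.
By Kepler's third law T = 2π√(a³/μ) = 2π × 1.901×10³ = 1.194×10⁴ s.
= 3.317 hours.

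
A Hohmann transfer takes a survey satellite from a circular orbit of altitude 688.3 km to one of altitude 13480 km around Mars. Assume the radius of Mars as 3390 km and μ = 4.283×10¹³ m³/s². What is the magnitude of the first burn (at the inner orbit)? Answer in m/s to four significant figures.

r₁ = 3390 + 688.3 = 4078.3 km = 4.0783×10⁶ m.
r₂ = 3390 + 13480 = 16870 km = 1.6870×10⁷ m.
Transfer ellipse a_t = (r₁ + r₂)/2 = 1.047×10⁷ m.
At r₁: circular v_c1 = √(μ/r₁) = 3241 m/s; transfer-periapsis v_p = √[μ(2/r₁ − 1/a_t)] = 4113 m/s.
Δv₁ = v_p − v_c1 = 872.1 m/s.

Δv ≈ 872.1 m/s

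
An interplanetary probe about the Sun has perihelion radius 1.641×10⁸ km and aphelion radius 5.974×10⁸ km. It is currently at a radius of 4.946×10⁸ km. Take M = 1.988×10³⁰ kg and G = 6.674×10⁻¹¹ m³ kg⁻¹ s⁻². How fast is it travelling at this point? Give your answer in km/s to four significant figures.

μ = GM = 6.674×10⁻¹¹ × 1.988×10³⁰ = 1.327×10²⁰ m³/s².
Semi-major axis a = (r_p + r_a)/2 = 3.8075×10⁸ km = 3.808×10¹¹ m.
Vis-viva: v² = μ(2/r − 1/a) = 1.327×10²⁰ × (4.044×10⁻¹² − 2.626×10⁻¹²) = 1.880×10⁸ m²/s².
v = 13710 m/s = 13.71 km/s.

v ≈ 13.71 km/s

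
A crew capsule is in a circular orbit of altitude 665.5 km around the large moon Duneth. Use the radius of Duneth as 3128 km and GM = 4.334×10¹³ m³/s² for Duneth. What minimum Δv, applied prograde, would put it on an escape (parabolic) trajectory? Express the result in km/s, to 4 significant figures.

r = 3128 + 665.5 = 3793.5 km = 3.7935×10⁶ m.
Circular speed v_c = √(μ/r) = 3380 m/s.
Escape speed v_esc = √(2μ/r) = √2 × v_c = 4780 m/s.
Δv = v_esc − v_c = 1400 m/s = 1.400 km/s.

Δv ≈ 1.400 km/s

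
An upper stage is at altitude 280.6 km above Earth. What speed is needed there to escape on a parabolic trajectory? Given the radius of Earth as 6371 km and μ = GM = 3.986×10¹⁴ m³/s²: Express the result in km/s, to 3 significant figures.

r = 6371 + 280.6 = 6651.6 km = 6.6516×10⁶ m.
Escape speed v_esc = √(2μ/r) = √(2 × 3.986×10¹⁴ / 6.652×10⁶) = √(1.199×10⁸) = 10950 m/s.
= 10.95 km/s.

v_esc ≈ 10.9 km/s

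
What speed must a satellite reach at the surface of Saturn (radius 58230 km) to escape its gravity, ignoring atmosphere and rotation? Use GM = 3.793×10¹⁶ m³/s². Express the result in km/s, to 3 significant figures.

v_esc ≈ 36.1 km/s

r = R = 5.823×10⁷ m.
Escape speed v_esc = √(2μ/r) = √(2 × 3.793×10¹⁶ / 5.823×10⁷) = √(1.303×10⁹) = 36090 m/s.
= 36.09 km/s.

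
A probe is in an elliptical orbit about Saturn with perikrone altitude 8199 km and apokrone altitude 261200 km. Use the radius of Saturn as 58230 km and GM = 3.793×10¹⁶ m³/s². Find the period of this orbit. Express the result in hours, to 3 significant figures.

r_p = 58230 + 8199 = 66429 km = 6.6429×10⁷ m.
r_a = 58230 + 261200 = 319430 km = 3.1943×10⁸ m.
Semi-major axis a = (r_p + r_a)/2 = (66429 + 3.1943×10⁵)/2 = 1.9293×10⁵ km = 1.929×10⁸ m.
By Kepler's third law T = 2π√(a³/μ) = 2π × 1.376×10⁴ = 8.645×10⁴ s.
= 24.02 hours.

T ≈ 24.0 hours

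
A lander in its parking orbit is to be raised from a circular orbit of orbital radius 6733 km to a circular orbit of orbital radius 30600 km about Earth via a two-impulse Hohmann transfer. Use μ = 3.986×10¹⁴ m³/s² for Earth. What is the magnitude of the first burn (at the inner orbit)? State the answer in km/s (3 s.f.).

r₁ = 6733 km = 6.733×10⁶ m.
r₂ = 30600 km = 3.060×10⁷ m.
Transfer ellipse a_t = (r₁ + r₂)/2 = 1.867×10⁷ m.
At r₁: circular v_c1 = √(μ/r₁) = 7694 m/s; transfer-perigee v_p = √[μ(2/r₁ − 1/a_t)] = 9851 m/s.
Δv₁ = v_p − v_c1 = 2157 m/s.
= 2.157 km/s.

Δv ≈ 2.16 km/s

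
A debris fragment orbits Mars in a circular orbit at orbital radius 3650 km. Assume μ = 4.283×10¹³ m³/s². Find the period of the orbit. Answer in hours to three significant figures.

T ≈ 1.86 hours

r = 3650 km = 3.650×10⁶ m.
Kepler's third law: T = 2π√(r³/μ) = 2π√((3.650×10⁶)³ / 4.283×10¹³).
r³/μ = 1.135×10⁶ s², so T = 2π × 1.066×10³ = 6.695×10³ s.
Converting: 6.695×10³ s ÷ 3600 = 1.860 hours.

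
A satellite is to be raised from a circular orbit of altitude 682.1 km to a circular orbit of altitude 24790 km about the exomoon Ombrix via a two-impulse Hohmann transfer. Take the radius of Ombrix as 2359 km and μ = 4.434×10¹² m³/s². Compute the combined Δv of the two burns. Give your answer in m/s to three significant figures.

r₁ = 2359 + 682.1 = 3041.1 km = 3.0411×10⁶ m.
r₂ = 2359 + 24790 = 27149 km = 2.7149×10⁷ m.
Transfer ellipse a_t = (r₁ + r₂)/2 = 1.510×10⁷ m.
At r₁: circular v_c1 = √(μ/r₁) = 1207 m/s; transfer-periapsis v_p = √[μ(2/r₁ − 1/a_t)] = 1619 m/s.
Δv₁ = v_p − v_c1 = 411.9 m/s.
At r₂: circular v_c2 = √(μ/r₂) = 404.1 m/s; transfer-apoapsis v_a = √[μ(2/r₂ − 1/a_t)] = 181.4 m/s.
Δv₂ = v_c2 − v_a = 222.7 m/s.
Total Δv = Δv₁ + Δv₂ = 634.6 m/s.

Δv_total ≈ 635 m/s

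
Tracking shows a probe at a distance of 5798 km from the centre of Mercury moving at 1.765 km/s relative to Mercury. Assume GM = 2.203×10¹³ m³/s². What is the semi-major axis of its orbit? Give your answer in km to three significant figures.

a ≈ 4910 km

r = 5.798×10⁶ m.
Vis-viva rearranged: 1/a = 2/r − v²/μ = 3.449×10⁻⁷ − 1.414×10⁻⁷ = 2.035×10⁻⁷ m⁻¹.
a = 4.913×10⁶ m = 4913.1 km.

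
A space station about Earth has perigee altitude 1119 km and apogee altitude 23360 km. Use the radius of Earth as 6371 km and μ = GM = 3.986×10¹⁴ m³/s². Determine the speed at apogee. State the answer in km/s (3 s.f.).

r_p = 6371 + 1119 = 7490.0 km = 7.4900×10⁶ m.
r_a = 6371 + 23360 = 29731 km = 2.9731×10⁷ m.
Semi-major axis a = (r_p + r_a)/2 = 18610 km = 1.861×10⁷ m.
Vis-viva: v² = μ(2/r − 1/a) = 3.986×10¹⁴ × (6.727×10⁻⁸ − 5.373×10⁻⁸) = 5.396×10⁶ m²/s².
v = 2323 m/s = 2.323 km/s.

v ≈ 2.32 km/s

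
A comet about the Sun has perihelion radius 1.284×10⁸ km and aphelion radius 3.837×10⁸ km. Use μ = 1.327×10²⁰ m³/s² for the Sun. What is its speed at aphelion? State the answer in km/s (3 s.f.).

Semi-major axis a = (r_p + r_a)/2 = 2.5605×10⁸ km = 2.560×10¹¹ m.
Vis-viva: v² = μ(2/r − 1/a) = 1.327×10²⁰ × (5.212×10⁻¹² − 3.905×10⁻¹²) = 1.734×10⁸ m²/s².
v = 13170 m/s = 13.17 km/s.

v ≈ 13.2 km/s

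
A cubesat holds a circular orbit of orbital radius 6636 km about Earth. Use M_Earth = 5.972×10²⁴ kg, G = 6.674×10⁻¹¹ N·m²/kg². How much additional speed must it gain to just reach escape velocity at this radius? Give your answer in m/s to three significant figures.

Δv ≈ 3210 m/s

μ = GM = 6.674×10⁻¹¹ × 5.972×10²⁴ = 3.986×10¹⁴ m³/s².
r = 6636 km = 6.636×10⁶ m.
Circular speed v_c = √(μ/r) = 7750 m/s.
Escape speed v_esc = √(2μ/r) = √2 × v_c = 10960 m/s.
Δv = v_esc − v_c = 3210 m/s.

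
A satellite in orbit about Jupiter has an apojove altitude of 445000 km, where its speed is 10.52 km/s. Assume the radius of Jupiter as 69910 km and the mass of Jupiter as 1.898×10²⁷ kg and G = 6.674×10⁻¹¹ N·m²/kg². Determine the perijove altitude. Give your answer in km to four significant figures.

μ = GM = 6.674×10⁻¹¹ × 1.898×10²⁷ = 1.267×10¹⁷ m³/s².
r_a = 69910 + 445000 = 5.1491×10⁵ km = 5.149×10⁸ m.
Specific energy ε = v²/2 − μ/r = -1.907×10⁸ J/kg, so a = −μ/(2ε) = 3.322×10⁸ m.
The apsides satisfy r_p + r_a = 2a, so the perijove radius is 2a − r_a = 1.494×10⁸ m = 1.4943×10⁵ km.
Perijove altitude = 1.4943×10⁵ − 69910 = 79521 km.

perijove altitude ≈ 79520 km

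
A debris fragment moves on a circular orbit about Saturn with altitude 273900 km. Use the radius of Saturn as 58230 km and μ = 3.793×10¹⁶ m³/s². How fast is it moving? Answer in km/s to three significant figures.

r = 58230 + 273900 = 332130 km = 3.3213×10⁸ m.
For a circular orbit v = √(μ/r) = √(3.793×10¹⁶ / 3.321×10⁸) = √(1.142×10⁸) = 10690 m/s.
That is 10.69 km/s.

v ≈ 10.7 km/s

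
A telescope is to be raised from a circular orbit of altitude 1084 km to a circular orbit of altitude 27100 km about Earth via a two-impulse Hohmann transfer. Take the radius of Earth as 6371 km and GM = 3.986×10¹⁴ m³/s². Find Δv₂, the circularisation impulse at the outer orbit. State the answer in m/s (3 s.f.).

r₁ = 6371 + 1084 = 7455.0 km = 7.4550×10⁶ m.
r₂ = 6371 + 27100 = 33471 km = 3.3471×10⁷ m.
Transfer ellipse a_t = (r₁ + r₂)/2 = 2.046×10⁷ m.
At r₁: circular v_c1 = √(μ/r₁) = 7312 m/s; transfer-perigee v_p = √[μ(2/r₁ − 1/a_t)] = 9352 m/s.
At r₂: circular v_c2 = √(μ/r₂) = 3451 m/s; transfer-apogee v_a = √[μ(2/r₂ − 1/a_t)] = 2083 m/s.
Δv₂ = v_c2 − v_a = 1368 m/s.

Δv ≈ 1370 m/s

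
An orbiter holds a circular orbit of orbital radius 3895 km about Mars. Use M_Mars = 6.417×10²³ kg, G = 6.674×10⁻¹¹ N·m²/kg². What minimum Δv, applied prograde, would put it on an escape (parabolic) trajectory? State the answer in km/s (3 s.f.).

μ = GM = 6.674×10⁻¹¹ × 6.417×10²³ = 4.283×10¹³ m³/s².
r = 3895 km = 3.895×10⁶ m.
Circular speed v_c = √(μ/r) = 3316 m/s.
Escape speed v_esc = √(2μ/r) = √2 × v_c = 4689 m/s.
Δv = v_esc − v_c = 1374 m/s = 1.374 km/s.

Δv ≈ 1.37 km/s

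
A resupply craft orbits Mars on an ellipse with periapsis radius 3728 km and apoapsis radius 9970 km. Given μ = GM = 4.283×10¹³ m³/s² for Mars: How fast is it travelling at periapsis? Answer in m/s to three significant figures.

Semi-major axis a = (r_p + r_a)/2 = 6849.0 km = 6.849×10⁶ m.
Vis-viva: v² = μ(2/r − 1/a) = 4.283×10¹³ × (5.365×10⁻⁷ − 1.460×10⁻⁷) = 1.672×10⁷ m²/s².
v = 4089 m/s.

v ≈ 4090 m/s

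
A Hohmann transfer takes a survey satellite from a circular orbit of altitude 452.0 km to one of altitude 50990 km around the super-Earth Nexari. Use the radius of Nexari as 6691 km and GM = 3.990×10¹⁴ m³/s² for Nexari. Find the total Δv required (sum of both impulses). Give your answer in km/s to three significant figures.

r₁ = 6691 + 452.0 = 7143.0 km = 7.1430×10⁶ m.
r₂ = 6691 + 50990 = 57681 km = 5.7681×10⁷ m.
Transfer ellipse a_t = (r₁ + r₂)/2 = 3.241×10⁷ m.
At r₁: circular v_c1 = √(μ/r₁) = 7474 m/s; transfer-periapsis v_p = √[μ(2/r₁ − 1/a_t)] = 9970 m/s.
Δv₁ = v_p − v_c1 = 2496 m/s.
At r₂: circular v_c2 = √(μ/r₂) = 2630 m/s; transfer-apoapsis v_a = √[μ(2/r₂ − 1/a_t)] = 1235 m/s.
Δv₂ = v_c2 − v_a = 1395 m/s.
Total Δv = Δv₁ + Δv₂ = 3892 m/s = 3.892 km/s.

Δv_total ≈ 3.89 km/s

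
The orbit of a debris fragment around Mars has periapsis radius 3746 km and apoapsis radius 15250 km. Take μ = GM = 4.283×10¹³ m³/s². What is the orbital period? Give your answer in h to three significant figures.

T ≈ 7.81 h

Semi-major axis a = (r_p + r_a)/2 = (3746.0 + 15250)/2 = 9498.0 km = 9.498×10⁶ m.
By Kepler's third law T = 2π√(a³/μ) = 2π × 4.473×10³ = 2.810×10⁴ s.
= 7.806 h.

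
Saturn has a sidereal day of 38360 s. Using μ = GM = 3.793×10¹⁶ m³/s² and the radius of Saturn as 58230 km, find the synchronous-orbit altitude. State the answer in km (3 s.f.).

h_sync ≈ 54000 km

A synchronous orbit has period T, so by Kepler's third law a = (μT²/4π²)^(1/3).
μT²/4π² = 3.793×10¹⁶ × (3.836×10⁴)² / 39.48 = 1.414×10²⁴ m³.
a = 1.122×10⁸ m = 1.1223×10⁵ km.
Altitude h = a − R = 1.1223×10⁵ − 58230 = 54005 km.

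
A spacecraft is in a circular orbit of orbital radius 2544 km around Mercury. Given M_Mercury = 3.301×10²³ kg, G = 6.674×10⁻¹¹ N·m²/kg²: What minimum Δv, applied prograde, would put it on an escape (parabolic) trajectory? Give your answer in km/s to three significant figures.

μ = GM = 6.674×10⁻¹¹ × 3.301×10²³ = 2.203×10¹³ m³/s².
r = 2544 km = 2.544×10⁶ m.
Circular speed v_c = √(μ/r) = 2943 m/s.
Escape speed v_esc = √(2μ/r) = √2 × v_c = 4162 m/s.
Δv = v_esc − v_c = 1219 m/s = 1.219 km/s.

Δv ≈ 1.22 km/s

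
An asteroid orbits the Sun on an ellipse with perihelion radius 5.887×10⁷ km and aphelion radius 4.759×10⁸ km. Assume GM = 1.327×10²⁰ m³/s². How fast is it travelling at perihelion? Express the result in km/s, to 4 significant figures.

v ≈ 63.34 km/s

Semi-major axis a = (r_p + r_a)/2 = 2.6738×10⁸ km = 2.674×10¹¹ m.
Vis-viva: v² = μ(2/r − 1/a) = 1.327×10²⁰ × (3.397×10⁻¹¹ − 3.740×10⁻¹²) = 4.012×10⁹ m²/s².
v = 63340 m/s = 63.34 km/s.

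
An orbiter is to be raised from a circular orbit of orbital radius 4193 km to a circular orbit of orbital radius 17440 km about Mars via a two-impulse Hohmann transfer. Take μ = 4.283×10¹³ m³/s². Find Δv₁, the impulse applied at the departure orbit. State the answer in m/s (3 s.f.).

r₁ = 4193 km = 4.193×10⁶ m.
r₂ = 17440 km = 1.744×10⁷ m.
Transfer ellipse a_t = (r₁ + r₂)/2 = 1.082×10⁷ m.
At r₁: circular v_c1 = √(μ/r₁) = 3196 m/s; transfer-periapsis v_p = √[μ(2/r₁ − 1/a_t)] = 4058 m/s.
Δv₁ = v_p − v_c1 = 862.2 m/s.

Δv ≈ 862 m/s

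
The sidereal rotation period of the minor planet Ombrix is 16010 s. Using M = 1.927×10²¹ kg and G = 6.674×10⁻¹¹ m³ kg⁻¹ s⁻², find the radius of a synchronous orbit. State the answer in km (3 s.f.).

μ = GM = 6.674×10⁻¹¹ × 1.927×10²¹ = 1.286×10¹¹ m³/s².
A synchronous orbit has period T, so by Kepler's third law a = (μT²/4π²)^(1/3).
μT²/4π² = 1.286×10¹¹ × (1.601×10⁴)² / 39.48 = 8.350×10¹⁷ m³.
a = 9.417×10⁵ m = 941.67 km.

r_sync ≈ 942 km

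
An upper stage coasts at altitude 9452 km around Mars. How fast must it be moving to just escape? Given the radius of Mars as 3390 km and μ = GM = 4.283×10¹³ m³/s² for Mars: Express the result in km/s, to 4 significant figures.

v_esc ≈ 2.583 km/s

r = 3390 + 9452 = 12842 km = 1.2842×10⁷ m.
Escape speed v_esc = √(2μ/r) = √(2 × 4.283×10¹³ / 1.284×10⁷) = √(6.670×10⁶) = 2583 m/s.
= 2.583 km/s.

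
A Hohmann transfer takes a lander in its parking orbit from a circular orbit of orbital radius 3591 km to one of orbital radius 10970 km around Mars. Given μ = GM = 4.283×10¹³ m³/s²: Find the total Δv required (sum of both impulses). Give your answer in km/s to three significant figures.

Δv_total ≈ 1.37 km/s

r₁ = 3591 km = 3.591×10⁶ m.
r₂ = 10970 km = 1.097×10⁷ m.
Transfer ellipse a_t = (r₁ + r₂)/2 = 7.280×10⁶ m.
At r₁: circular v_c1 = √(μ/r₁) = 3454 m/s; transfer-periapsis v_p = √[μ(2/r₁ − 1/a_t)] = 4239 m/s.
Δv₁ = v_p − v_c1 = 785.7 m/s.
At r₂: circular v_c2 = √(μ/r₂) = 1976 m/s; transfer-apoapsis v_a = √[μ(2/r₂ − 1/a_t)] = 1388 m/s.
Δv₂ = v_c2 − v_a = 588.2 m/s.
Total Δv = Δv₁ + Δv₂ = 1374 m/s = 1.374 km/s.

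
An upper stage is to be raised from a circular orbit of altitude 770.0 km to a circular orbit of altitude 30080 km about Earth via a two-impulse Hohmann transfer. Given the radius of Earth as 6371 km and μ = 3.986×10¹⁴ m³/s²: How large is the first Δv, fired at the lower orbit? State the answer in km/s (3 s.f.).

r₁ = 6371 + 770.0 = 7141.0 km = 7.1410×10⁶ m.
r₂ = 6371 + 30080 = 36451 km = 3.6451×10⁷ m.
Transfer ellipse a_t = (r₁ + r₂)/2 = 2.180×10⁷ m.
At r₁: circular v_c1 = √(μ/r₁) = 7471 m/s; transfer-perigee v_p = √[μ(2/r₁ − 1/a_t)] = 9662 m/s.
Δv₁ = v_p − v_c1 = 2191 m/s.
= 2.191 km/s.

Δv ≈ 2.19 km/s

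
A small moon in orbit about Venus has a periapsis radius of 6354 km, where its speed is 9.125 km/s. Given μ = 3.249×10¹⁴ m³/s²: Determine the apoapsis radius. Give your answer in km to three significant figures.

r_p = 6.354×10⁶ m.
Specific energy ε = v²/2 − μ/r = -9.500×10⁶ J/kg, so a = −μ/(2ε) = 1.710×10⁷ m.
The apsides satisfy r_p + r_a = 2a, so the apoapsis radius is 2a − r_p = 2.784×10⁷ m = 27845 km.

apoapsis radius ≈ 27800 km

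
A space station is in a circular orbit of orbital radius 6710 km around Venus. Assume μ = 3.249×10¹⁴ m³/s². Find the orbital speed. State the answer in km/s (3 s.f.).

r = 6710 km = 6.710×10⁶ m.
For a circular orbit v = √(μ/r) = √(3.249×10¹⁴ / 6.710×10⁶) = √(4.842×10⁷) = 6958 m/s.
That is 6.958 km/s.

v ≈ 6.96 km/s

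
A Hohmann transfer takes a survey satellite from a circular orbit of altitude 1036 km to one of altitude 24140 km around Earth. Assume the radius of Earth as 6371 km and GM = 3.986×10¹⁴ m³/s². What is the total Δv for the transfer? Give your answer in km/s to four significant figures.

Δv_total ≈ 3.326 km/s

r₁ = 6371 + 1036 = 7407.0 km = 7.4070×10⁶ m.
r₂ = 6371 + 24140 = 30511 km = 3.0511×10⁷ m.
Transfer ellipse a_t = (r₁ + r₂)/2 = 1.896×10⁷ m.
At r₁: circular v_c1 = √(μ/r₁) = 7336 m/s; transfer-perigee v_p = √[μ(2/r₁ − 1/a_t)] = 9306 m/s.
Δv₁ = v_p − v_c1 = 1970 m/s.
At r₂: circular v_c2 = √(μ/r₂) = 3614 m/s; transfer-apogee v_a = √[μ(2/r₂ − 1/a_t)] = 2259 m/s.
Δv₂ = v_c2 − v_a = 1355 m/s.
Total Δv = Δv₁ + Δv₂ = 3326 m/s = 3.326 km/s.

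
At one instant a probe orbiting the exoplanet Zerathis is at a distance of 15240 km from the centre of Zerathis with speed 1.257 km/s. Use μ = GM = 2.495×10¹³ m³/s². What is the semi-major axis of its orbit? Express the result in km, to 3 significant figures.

a ≈ 14700 km

r = 1.524×10⁷ m.
Vis-viva rearranged: 1/a = 2/r − v²/μ = 1.312×10⁻⁷ − 6.333×10⁻⁸ = 6.790×10⁻⁸ m⁻¹.
a = 1.473×10⁷ m = 14726 km.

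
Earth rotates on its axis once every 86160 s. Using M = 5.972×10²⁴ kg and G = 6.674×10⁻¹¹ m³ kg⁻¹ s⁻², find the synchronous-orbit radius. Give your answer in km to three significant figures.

μ = GM = 6.674×10⁻¹¹ × 5.972×10²⁴ = 3.986×10¹⁴ m³/s².
A synchronous orbit has period T, so by Kepler's third law a = (μT²/4π²)^(1/3).
μT²/4π² = 3.986×10¹⁴ × (8.616×10⁴)² / 39.48 = 7.495×10²² m³.
a = 4.216×10⁷ m = 42162 km.

r_sync ≈ 42200 km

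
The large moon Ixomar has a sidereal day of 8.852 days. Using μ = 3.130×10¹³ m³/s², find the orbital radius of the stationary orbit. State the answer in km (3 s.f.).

r_sync ≈ 77400 km

T = 8.852 days = 7.648×10⁵ s.
A synchronous orbit has period T, so by Kepler's third law a = (μT²/4π²)^(1/3).
μT²/4π² = 3.130×10¹³ × (7.648×10⁵)² / 39.48 = 4.638×10²³ m³.
a = 7.740×10⁷ m = 77404 km.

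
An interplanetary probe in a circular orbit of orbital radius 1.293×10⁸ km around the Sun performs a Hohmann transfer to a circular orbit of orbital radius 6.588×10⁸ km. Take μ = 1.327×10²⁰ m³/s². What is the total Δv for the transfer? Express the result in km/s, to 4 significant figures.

r₁ = 1.293×10⁸ km = 1.293×10¹¹ m.
r₂ = 6.588×10⁸ km = 6.588×10¹¹ m.
Transfer ellipse a_t = (r₁ + r₂)/2 = 3.940×10¹¹ m.
At r₁: circular v_c1 = √(μ/r₁) = 32040 m/s; transfer-perihelion v_p = √[μ(2/r₁ − 1/a_t)] = 41420 m/s.
Δv₁ = v_p − v_c1 = 9387 m/s.
At r₂: circular v_c2 = √(μ/r₂) = 14190 m/s; transfer-aphelion v_a = √[μ(2/r₂ − 1/a_t)] = 8130 m/s.
Δv₂ = v_c2 − v_a = 6063 m/s.
Total Δv = Δv₁ + Δv₂ = 15450 m/s = 15.45 km/s.

Δv_total ≈ 15.45 km/s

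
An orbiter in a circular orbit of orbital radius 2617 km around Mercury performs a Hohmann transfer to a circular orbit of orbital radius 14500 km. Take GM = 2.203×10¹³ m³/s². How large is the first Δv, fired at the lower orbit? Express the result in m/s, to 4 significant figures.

r₁ = 2617 km = 2.617×10⁶ m.
r₂ = 14500 km = 1.450×10⁷ m.
Transfer ellipse a_t = (r₁ + r₂)/2 = 8.558×10⁶ m.
At r₁: circular v_c1 = √(μ/r₁) = 2901 m/s; transfer-periherm v_p = √[μ(2/r₁ − 1/a_t)] = 3777 m/s.
Δv₁ = v_p − v_c1 = 875.1 m/s.

Δv ≈ 875.1 m/s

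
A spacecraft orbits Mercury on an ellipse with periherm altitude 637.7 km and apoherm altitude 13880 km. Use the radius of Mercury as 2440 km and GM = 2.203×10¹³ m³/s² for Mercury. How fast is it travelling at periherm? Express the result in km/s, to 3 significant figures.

r_p = 2440 + 637.7 = 3077.7 km = 3.0777×10⁶ m.
r_a = 2440 + 13880 = 16320 km = 1.6320×10⁷ m.
Semi-major axis a = (r_p + r_a)/2 = 9698.9 km = 9.699×10⁶ m.
Vis-viva: v² = μ(2/r − 1/a) = 2.203×10¹³ × (6.498×10⁻⁷ − 1.031×10⁻⁷) = 1.204×10⁷ m²/s².
v = 3471 m/s = 3.471 km/s.

v ≈ 3.47 km/s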